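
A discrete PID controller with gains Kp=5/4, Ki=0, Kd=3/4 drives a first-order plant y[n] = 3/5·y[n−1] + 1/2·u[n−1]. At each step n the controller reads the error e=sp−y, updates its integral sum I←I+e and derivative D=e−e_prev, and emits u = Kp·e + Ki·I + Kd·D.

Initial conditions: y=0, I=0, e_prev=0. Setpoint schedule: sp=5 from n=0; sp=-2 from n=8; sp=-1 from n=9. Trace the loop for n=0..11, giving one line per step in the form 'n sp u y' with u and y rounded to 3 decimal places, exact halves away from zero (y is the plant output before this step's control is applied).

0 5 10.000 0.000
1 5 -3.750 5.000
2 5 7.750 1.125
3 5 -2.006 4.550
4 5 6.209 1.727
5 5 -0.736 4.141
6 5 5.123 2.116
7 5 0.175 3.831
8 -2 -9.649 2.386
9 -1 8.075 -3.393
10 -1 -7.798 2.002
11 -1 5.648 -2.698

(exact arithmetic carried between steps; '≈' marks a value shown rounded to 6 d.p. or computed from one; I and e_prev carry over from the previous line; the table rounds u and y to 3 d.p., halves away from zero)
n=0: y=0, sp=5, e=sp−y=5; I=5, D=e−e_prev=5; u=5/4·5+0·5+3/4·5=10; next y=3/5·0+1/2·10=5
n=1: y=5, sp=5, e=sp−y=0; I=5, D=e−e_prev=-5; u=5/4·0+0·5+3/4·(-5)=-3.75; next y=3/5·5+1/2·(-3.75)=1.125
n=2: y=1.125, sp=5, e=sp−y=3.875; I=8.875, D=e−e_prev=3.875; u=5/4·3.875+0·8.875+3/4·3.875=7.75; next y=3/5·1.125+1/2·7.75=4.55
n=3: y=4.55, sp=5, e=sp−y=0.45; I=9.325, D=e−e_prev=-3.425; u=5/4·0.45+0·9.325+3/4·(-3.425)=-2.00625; next y=3/5·4.55+1/2·(-2.00625)=1.726875
n=4: y=1.726875, sp=5, e=sp−y=3.273125; I=12.598125, D=e−e_prev=2.823125; u=5/4·3.273125+0·12.598125+3/4·2.823125=6.20875; next y=3/5·1.726875+1/2·6.20875=4.1405
n=5: y=4.1405, sp=5, e=sp−y=0.8595; I=13.457625, D=e−e_prev=-2.413625; u=5/4·0.8595+0·13.457625+3/4·(-2.413625)≈-0.735844; next y=3/5·4.1405+1/2·(-0.735844)≈2.116378
n=6: y≈2.116378, sp=5, e=sp−y≈2.883622; I≈16.341247, D=e−e_prev≈2.024122; u=5/4·2.883622+0·16.341247+3/4·2.024122≈5.122619; next y=3/5·2.116378+1/2·5.122619≈3.831136
n=7: y≈3.831136, sp=5, e=sp−y≈1.168864; I≈17.510111, D=e−e_prev≈-1.714758; u=5/4·1.168864+0·17.510111+3/4·(-1.714758)≈0.175011; next y=3/5·3.831136+1/2·0.175011≈2.386187
n=8: y≈2.386187, sp=-2, e=sp−y≈-4.386187; I≈13.123923, D=e−e_prev≈-5.555051; u=5/4·(-4.386187)+0·13.123923+3/4·(-5.555051)≈-9.649022; next y=3/5·2.386187+1/2·(-9.649022)≈-3.392799
n=9: y≈-3.392799, sp=-1, e=sp−y≈2.392799; I≈15.516722, D=e−e_prev≈6.778986; u=5/4·2.392799+0·15.516722+3/4·6.778986≈8.075238; next y=3/5·(-3.392799)+1/2·8.075238≈2.001940
n=10: y≈2.001940, sp=-1, e=sp−y≈-3.001940; I≈12.514782, D=e−e_prev≈-5.394739; u=5/4·(-3.001940)+0·12.514782+3/4·(-5.394739)≈-7.798479; next y=3/5·2.001940+1/2·(-7.798479)≈-2.698075
n=11: y≈-2.698075, sp=-1, e=sp−y≈1.698075; I≈14.212858, D=e−e_prev≈4.700015; u=5/4·1.698075+0·14.212858+3/4·4.700015≈5.647606; next y=3/5·(-2.698075)+1/2·5.647606≈1.204958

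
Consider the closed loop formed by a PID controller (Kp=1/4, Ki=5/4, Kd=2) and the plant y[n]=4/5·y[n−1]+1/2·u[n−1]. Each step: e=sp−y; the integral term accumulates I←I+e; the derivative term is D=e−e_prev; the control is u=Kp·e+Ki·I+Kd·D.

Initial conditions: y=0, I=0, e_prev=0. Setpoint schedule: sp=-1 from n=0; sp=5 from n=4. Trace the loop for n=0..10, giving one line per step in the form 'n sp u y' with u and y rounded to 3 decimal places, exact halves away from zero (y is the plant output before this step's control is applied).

0 -1 -3.500 0.000
1 -1 3.375 -1.750
2 -1 -6.319 0.288
3 -1 7.406 -2.929
4 5 9.373 1.359
5 5 -4.950 5.774
6 5 15.616 2.144
7 5 -13.901 9.523
8 5 26.196 0.668
9 5 -31.474 13.633
10 5 48.286 -4.831

(exact arithmetic carried between steps; '≈' marks a value shown rounded to 6 d.p. or computed from one; I and e_prev carry over from the previous line; the table rounds u and y to 3 d.p., halves away from zero)
n=0: y=0, sp=-1, e=sp−y=-1; I=-1, D=e−e_prev=-1; u=1/4·(-1)+5/4·(-1)+2·(-1)=-3.5; next y=4/5·0+1/2·(-3.5)=-1.75
n=1: y=-1.75, sp=-1, e=sp−y=0.75; I=-0.25, D=e−e_prev=1.75; u=1/4·0.75+5/4·(-0.25)+2·1.75=3.375; next y=4/5·(-1.75)+1/2·3.375=0.2875
n=2: y=0.2875, sp=-1, e=sp−y=-1.2875; I=-1.5375, D=e−e_prev=-2.0375; u=1/4·(-1.2875)+5/4·(-1.5375)+2·(-2.0375)=-6.31875; next y=4/5·0.2875+1/2·(-6.31875)=-2.929375
n=3: y=-2.929375, sp=-1, e=sp−y=1.929375; I=0.391875, D=e−e_prev=3.216875; u=1/4·1.929375+5/4·0.391875+2·3.216875≈7.405938; next y=4/5·(-2.929375)+1/2·7.405938≈1.359469
n=4: y≈1.359469, sp=5, e=sp−y≈3.640531; I≈4.032406, D=e−e_prev≈1.711156; u=1/4·3.640531+5/4·4.032406+2·1.711156≈9.372953; next y=4/5·1.359469+1/2·9.372953≈5.774052
n=5: y≈5.774052, sp=5, e=sp−y≈-0.774052; I≈3.258355, D=e−e_prev≈-4.414583; u=1/4·(-0.774052)+5/4·3.258355+2·(-4.414583)≈-4.949735; next y=4/5·5.774052+1/2·(-4.949735)≈2.144374
n=6: y≈2.144374, sp=5, e=sp−y≈2.855626; I≈6.113981, D=e−e_prev≈3.629678; u=1/4·2.855626+5/4·6.113981+2·3.629678≈15.615739; next y=4/5·2.144374+1/2·15.615739≈9.523368
n=7: y≈9.523368, sp=5, e=sp−y≈-4.523368; I≈1.590613, D=e−e_prev≈-7.378995; u=1/4·(-4.523368)+5/4·1.590613+2·(-7.378995)≈-13.900565; next y=4/5·9.523368+1/2·(-13.900565)≈0.668412
n=8: y≈0.668412, sp=5, e=sp−y≈4.331588; I≈5.922201, D=e−e_prev≈8.854956; u=1/4·4.331588+5/4·5.922201+2·8.854956≈26.195561; next y=4/5·0.668412+1/2·26.195561≈13.632510
n=9: y≈13.632510, sp=5, e=sp−y≈-8.632510; I≈-2.710309, D=e−e_prev≈-12.964098; u=1/4·(-8.632510)+5/4·(-2.710309)+2·(-12.964098)≈-31.474210; next y=4/5·13.632510+1/2·(-31.474210)≈-4.831097
n=10: y≈-4.831097, sp=5, e=sp−y≈9.831097; I≈7.120788, D=e−e_prev≈18.463607; u=1/4·9.831097+5/4·7.120788+2·18.463607≈48.285973; next y=4/5·(-4.831097)+1/2·48.285973≈20.278109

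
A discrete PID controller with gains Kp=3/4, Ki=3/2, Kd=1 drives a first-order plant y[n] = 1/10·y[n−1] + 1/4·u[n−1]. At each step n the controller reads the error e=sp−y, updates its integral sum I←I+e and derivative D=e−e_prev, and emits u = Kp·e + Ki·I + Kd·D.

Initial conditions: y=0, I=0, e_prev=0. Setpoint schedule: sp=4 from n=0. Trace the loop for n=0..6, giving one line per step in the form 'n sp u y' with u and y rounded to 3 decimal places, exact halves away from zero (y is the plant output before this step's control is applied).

0 4 13.000 0.000
1 4 4.438 3.250
2 4 14.713 1.434
3 4 8.987 3.822
4 4 15.518 2.629
5 4 11.463 4.143
6 4 15.566 3.280

(exact arithmetic carried between steps; '≈' marks a value shown rounded to 6 d.p. or computed from one; I and e_prev carry over from the previous line; the table rounds u and y to 3 d.p., halves away from zero)
n=0: y=0, sp=4, e=sp−y=4; I=4, D=e−e_prev=4; u=3/4·4+3/2·4+1·4=13; next y=1/10·0+1/4·13=3.25
n=1: y=3.25, sp=4, e=sp−y=0.75; I=4.75, D=e−e_prev=-3.25; u=3/4·0.75+3/2·4.75+1·(-3.25)=4.4375; next y=1/10·3.25+1/4·4.4375=1.434375
n=2: y=1.434375, sp=4, e=sp−y=2.565625; I=7.315625, D=e−e_prev=1.815625; u=3/4·2.565625+3/2·7.315625+1·1.815625≈14.713281; next y=1/10·1.434375+1/4·14.713281≈3.821758
n=3: y≈3.821758, sp=4, e=sp−y≈0.178242; I≈7.493867, D=e−e_prev≈-2.387383; u=3/4·0.178242+3/2·7.493867+1·(-2.387383)≈8.987100; next y=1/10·3.821758+1/4·8.987100≈2.628951
n=4: y≈2.628951, sp=4, e=sp−y≈1.371049; I≈8.864917, D=e−e_prev≈1.192807; u=3/4·1.371049+3/2·8.864917+1·1.192807≈15.518469; next y=1/10·2.628951+1/4·15.518469≈4.142512
n=5: y≈4.142512, sp=4, e=sp−y≈-0.142512; I≈8.722404, D=e−e_prev≈-1.513562; u=3/4·(-0.142512)+3/2·8.722404+1·(-1.513562)≈11.463161; next y=1/10·4.142512+1/4·11.463161≈3.280041
n=6: y≈3.280041, sp=4, e=sp−y≈0.719959; I≈9.442363, D=e−e_prev≈0.862471; u=3/4·0.719959+3/2·9.442363+1·0.862471≈15.565984; next y=1/10·3.280041+1/4·15.565984≈4.219500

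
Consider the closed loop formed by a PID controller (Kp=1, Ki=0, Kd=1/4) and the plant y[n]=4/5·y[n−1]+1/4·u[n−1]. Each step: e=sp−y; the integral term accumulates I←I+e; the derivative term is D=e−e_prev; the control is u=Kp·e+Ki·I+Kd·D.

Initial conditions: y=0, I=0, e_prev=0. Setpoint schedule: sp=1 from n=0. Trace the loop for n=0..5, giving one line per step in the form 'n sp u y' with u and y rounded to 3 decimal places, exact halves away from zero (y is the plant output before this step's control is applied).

(exact arithmetic carried between steps; '≈' marks a value shown rounded to 6 d.p. or computed from one; I and e_prev carry over from the previous line; the table rounds u and y to 3 d.p., halves away from zero)
n=0: y=0, sp=1, e=sp−y=1; I=1, D=e−e_prev=1; u=1·1+0·1+1/4·1=1.25; next y=4/5·0+1/4·1.25=0.3125
n=1: y=0.3125, sp=1, e=sp−y=0.6875; I=1.6875, D=e−e_prev=-0.3125; u=1·0.6875+0·1.6875+1/4·(-0.3125)=0.609375; next y=4/5·0.3125+1/4·0.609375≈0.402344
n=2: y≈0.402344, sp=1, e=sp−y≈0.597656; I≈2.285156, D=e−e_prev≈-0.089844; u=1·0.597656+0·2.285156+1/4·(-0.089844)≈0.575195; next y=4/5·0.402344+1/4·0.575195≈0.465674
n=3: y≈0.465674, sp=1, e=sp−y≈0.534326; I≈2.819482, D=e−e_prev≈-0.063330; u=1·0.534326+0·2.819482+1/4·(-0.063330)≈0.518494; next y=4/5·0.465674+1/4·0.518494≈0.502162
n=4: y≈0.502162, sp=1, e=sp−y≈0.497838; I≈3.317320, D=e−e_prev≈-0.036489; u=1·0.497838+0·3.317320+1/4·(-0.036489)≈0.488715; next y=4/5·0.502162+1/4·0.488715≈0.523909
n=5: y≈0.523909, sp=1, e=sp−y≈0.476091; I≈3.793411, D=e−e_prev≈-0.021746; u=1·0.476091+0·3.793411+1/4·(-0.021746)≈0.470655; next y=4/5·0.523909+1/4·0.470655≈0.536791

0 1 1.250 0.000
1 1 0.609 0.313
2 1 0.575 0.402
3 1 0.518 0.466
4 1 0.489 0.502
5 1 0.471 0.524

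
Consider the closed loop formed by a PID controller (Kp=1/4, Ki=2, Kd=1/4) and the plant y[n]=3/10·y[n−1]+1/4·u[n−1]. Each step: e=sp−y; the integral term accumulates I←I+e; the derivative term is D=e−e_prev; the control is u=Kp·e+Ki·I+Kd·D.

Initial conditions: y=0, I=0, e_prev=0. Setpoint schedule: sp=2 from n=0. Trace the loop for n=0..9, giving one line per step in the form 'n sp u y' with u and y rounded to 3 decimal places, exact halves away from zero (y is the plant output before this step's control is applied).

(exact arithmetic carried between steps; '≈' marks a value shown rounded to 6 d.p. or computed from one; I and e_prev carry over from the previous line; the table rounds u and y to 3 d.p., halves away from zero)
n=0: y=0, sp=2, e=sp−y=2; I=2, D=e−e_prev=2; u=1/4·2+2·2+1/4·2=5; next y=3/10·0+1/4·5=1.25
n=1: y=1.25, sp=2, e=sp−y=0.75; I=2.75, D=e−e_prev=-1.25; u=1/4·0.75+2·2.75+1/4·(-1.25)=5.375; next y=3/10·1.25+1/4·5.375=1.71875
n=2: y=1.71875, sp=2, e=sp−y=0.28125; I=3.03125, D=e−e_prev=-0.46875; u=1/4·0.28125+2·3.03125+1/4·(-0.46875)=6.015625; next y=3/10·1.71875+1/4·6.015625≈2.019531
n=3: y≈2.019531, sp=2, e=sp−y≈-0.019531; I≈3.011719, D=e−e_prev≈-0.300781; u=1/4·(-0.019531)+2·3.011719+1/4·(-0.300781)≈5.943359; next y=3/10·2.019531+1/4·5.943359≈2.091699
n=4: y≈2.091699, sp=2, e=sp−y≈-0.091699; I≈2.920020, D=e−e_prev≈-0.072168; u=1/4·(-0.091699)+2·2.920020+1/4·(-0.072168)≈5.799072; next y=3/10·2.091699+1/4·5.799072≈2.077278
n=5: y≈2.077278, sp=2, e=sp−y≈-0.077278; I≈2.842742, D=e−e_prev≈0.014421; u=1/4·(-0.077278)+2·2.842742+1/4·0.014421≈5.669769; next y=3/10·2.077278+1/4·5.669769≈2.040626
n=6: y≈2.040626, sp=2, e=sp−y≈-0.040626; I≈2.802116, D=e−e_prev≈0.036652; u=1/4·(-0.040626)+2·2.802116+1/4·0.036652≈5.603239; next y=3/10·2.040626+1/4·5.603239≈2.012997
n=7: y≈2.012997, sp=2, e=sp−y≈-0.012997; I≈2.789119, D=e−e_prev≈0.027628; u=1/4·(-0.012997)+2·2.789119+1/4·0.027628≈5.581895; next y=3/10·2.012997+1/4·5.581895≈1.999373
n=8: y≈1.999373, sp=2, e=sp−y≈0.000627; I≈2.789746, D=e−e_prev≈0.013624; u=1/4·0.000627+2·2.789746+1/4·0.013624≈5.583054; next y=3/10·1.999373+1/4·5.583054≈1.995575
n=9: y≈1.995575, sp=2, e=sp−y≈0.004425; I≈2.794170, D=e−e_prev≈0.003798; u=1/4·0.004425+2·2.794170+1/4·0.003798≈5.590396; next y=3/10·1.995575+1/4·5.590396≈1.996272

0 2 5.000 0.000
1 2 5.375 1.250
2 2 6.016 1.719
3 2 5.943 2.020
4 2 5.799 2.092
5 2 5.670 2.077
6 2 5.603 2.041
7 2 5.582 2.013
8 2 5.583 1.999
9 2 5.590 1.996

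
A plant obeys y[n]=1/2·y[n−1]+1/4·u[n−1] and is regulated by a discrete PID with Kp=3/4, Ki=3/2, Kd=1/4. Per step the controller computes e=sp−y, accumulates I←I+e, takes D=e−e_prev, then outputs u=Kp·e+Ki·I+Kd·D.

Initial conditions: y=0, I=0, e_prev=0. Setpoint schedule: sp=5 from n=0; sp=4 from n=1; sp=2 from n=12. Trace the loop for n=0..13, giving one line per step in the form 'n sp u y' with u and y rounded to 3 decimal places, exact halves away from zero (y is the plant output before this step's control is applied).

0 5 12.500 0.000
1 4 8.438 3.125
2 4 9.414 3.672
3 4 8.749 4.189
4 4 8.363 4.282
5 4 8.089 4.232
6 4 7.963 4.138
7 4 7.928 4.060
8 4 7.939 4.012
9 4 7.962 3.991
10 4 7.983 3.986
11 4 7.996 3.989
12 2 3.002 3.993
13 2 3.629 2.747

(exact arithmetic carried between steps; '≈' marks a value shown rounded to 6 d.p. or computed from one; I and e_prev carry over from the previous line; the table rounds u and y to 3 d.p., halves away from zero)
n=0: y=0, sp=5, e=sp−y=5; I=5, D=e−e_prev=5; u=3/4·5+3/2·5+1/4·5=12.5; next y=1/2·0+1/4·12.5=3.125
n=1: y=3.125, sp=4, e=sp−y=0.875; I=5.875, D=e−e_prev=-4.125; u=3/4·0.875+3/2·5.875+1/4·(-4.125)=8.4375; next y=1/2·3.125+1/4·8.4375=3.671875
n=2: y=3.671875, sp=4, e=sp−y=0.328125; I=6.203125, D=e−e_prev=-0.546875; u=3/4·0.328125+3/2·6.203125+1/4·(-0.546875)≈9.414063; next y=1/2·3.671875+1/4·9.414063≈4.189453
n=3: y≈4.189453, sp=4, e=sp−y≈-0.189453; I≈6.013672, D=e−e_prev≈-0.517578; u=3/4·(-0.189453)+3/2·6.013672+1/4·(-0.517578)≈8.749023; next y=1/2·4.189453+1/4·8.749023≈4.281982
n=4: y≈4.281982, sp=4, e=sp−y≈-0.281982; I≈5.731689, D=e−e_prev≈-0.092529; u=3/4·(-0.281982)+3/2·5.731689+1/4·(-0.092529)≈8.362915; next y=1/2·4.281982+1/4·8.362915≈4.231720
n=5: y≈4.231720, sp=4, e=sp−y≈-0.231720; I≈5.499969, D=e−e_prev≈0.050262; u=3/4·(-0.231720)+3/2·5.499969+1/4·0.050262≈8.088730; next y=1/2·4.231720+1/4·8.088730≈4.138042
n=6: y≈4.138042, sp=4, e=sp−y≈-0.138042; I≈5.361927, D=e−e_prev≈0.093678; u=3/4·(-0.138042)+3/2·5.361927+1/4·0.093678≈7.962778; next y=1/2·4.138042+1/4·7.962778≈4.059716
n=7: y≈4.059716, sp=4, e=sp−y≈-0.059716; I≈5.302211, D=e−e_prev≈0.078327; u=3/4·(-0.059716)+3/2·5.302211+1/4·0.078327≈7.928112; next y=1/2·4.059716+1/4·7.928112≈4.011886
n=8: y≈4.011886, sp=4, e=sp−y≈-0.011886; I≈5.290325, D=e−e_prev≈0.047830; u=3/4·(-0.011886)+3/2·5.290325+1/4·0.047830≈7.938531; next y=1/2·4.011886+1/4·7.938531≈3.990576
n=9: y≈3.990576, sp=4, e=sp−y≈0.009424; I≈5.299750, D=e−e_prev≈0.021310; u=3/4·0.009424+3/2·5.299750+1/4·0.021310≈7.962020; next y=1/2·3.990576+1/4·7.962020≈3.985793
n=10: y≈3.985793, sp=4, e=sp−y≈0.014207; I≈5.313957, D=e−e_prev≈0.004783; u=3/4·0.014207+3/2·5.313957+1/4·0.004783≈7.982786; next y=1/2·3.985793+1/4·7.982786≈3.988593
n=11: y≈3.988593, sp=4, e=sp−y≈0.011407; I≈5.325364, D=e−e_prev≈-0.002800; u=3/4·0.011407+3/2·5.325364+1/4·(-0.002800)≈7.995901; next y=1/2·3.988593+1/4·7.995901≈3.993272
n=12: y≈3.993272, sp=2, e=sp−y≈-1.993272; I≈3.332092, D=e−e_prev≈-2.004679; u=3/4·(-1.993272)+3/2·3.332092+1/4·(-2.004679)≈3.002015; next y=1/2·3.993272+1/4·3.002015≈2.747140
n=13: y≈2.747140, sp=2, e=sp−y≈-0.747140; I≈2.584953, D=e−e_prev≈1.246132; u=3/4·(-0.747140)+3/2·2.584953+1/4·1.246132≈3.628607; next y=1/2·2.747140+1/4·3.628607≈2.280722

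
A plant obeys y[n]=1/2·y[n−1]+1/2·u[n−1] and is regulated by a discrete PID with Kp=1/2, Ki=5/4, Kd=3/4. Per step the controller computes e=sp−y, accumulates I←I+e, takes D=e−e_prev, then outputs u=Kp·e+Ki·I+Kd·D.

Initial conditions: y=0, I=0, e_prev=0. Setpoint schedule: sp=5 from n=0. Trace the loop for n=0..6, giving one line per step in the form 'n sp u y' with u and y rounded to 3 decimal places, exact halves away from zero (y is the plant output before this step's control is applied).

0 5 12.500 0.000
1 5 -0.625 6.250
2 5 11.094 2.813
3 5 0.898 6.953
4 5 9.131 3.926
5 5 1.697 6.528
6 5 7.778 4.113

(exact arithmetic carried between steps; '≈' marks a value shown rounded to 6 d.p. or computed from one; I and e_prev carry over from the previous line; the table rounds u and y to 3 d.p., halves away from zero)
n=0: y=0, sp=5, e=sp−y=5; I=5, D=e−e_prev=5; u=1/2·5+5/4·5+3/4·5=12.5; next y=1/2·0+1/2·12.5=6.25
n=1: y=6.25, sp=5, e=sp−y=-1.25; I=3.75, D=e−e_prev=-6.25; u=1/2·(-1.25)+5/4·3.75+3/4·(-6.25)=-0.625; next y=1/2·6.25+1/2·(-0.625)=2.8125
n=2: y=2.8125, sp=5, e=sp−y=2.1875; I=5.9375, D=e−e_prev=3.4375; u=1/2·2.1875+5/4·5.9375+3/4·3.4375=11.09375; next y=1/2·2.8125+1/2·11.09375=6.953125
n=3: y=6.953125, sp=5, e=sp−y=-1.953125; I=3.984375, D=e−e_prev=-4.140625; u=1/2·(-1.953125)+5/4·3.984375+3/4·(-4.140625)≈0.898438; next y=1/2·6.953125+1/2·0.898438≈3.925781
n=4: y≈3.925781, sp=5, e=sp−y≈1.074219; I≈5.058594, D=e−e_prev≈3.027344; u=1/2·1.074219+5/4·5.058594+3/4·3.027344≈9.130859; next y=1/2·3.925781+1/2·9.130859≈6.528320
n=5: y≈6.528320, sp=5, e=sp−y≈-1.528320; I≈3.530273, D=e−e_prev≈-2.602539; u=1/2·(-1.528320)+5/4·3.530273+3/4·(-2.602539)≈1.696777; next y=1/2·6.528320+1/2·1.696777≈4.112549
n=6: y≈4.112549, sp=5, e=sp−y≈0.887451; I≈4.417725, D=e−e_prev≈2.415771; u=1/2·0.887451+5/4·4.417725+3/4·2.415771≈7.777710; next y=1/2·4.112549+1/2·7.777710≈5.945129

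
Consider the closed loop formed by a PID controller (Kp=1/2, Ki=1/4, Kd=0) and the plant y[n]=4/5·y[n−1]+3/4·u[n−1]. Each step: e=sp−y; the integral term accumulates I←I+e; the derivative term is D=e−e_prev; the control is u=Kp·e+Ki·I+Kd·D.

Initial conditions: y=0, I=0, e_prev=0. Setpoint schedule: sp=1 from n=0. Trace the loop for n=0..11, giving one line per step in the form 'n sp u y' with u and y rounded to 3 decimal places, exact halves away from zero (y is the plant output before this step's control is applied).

(exact arithmetic carried between steps; '≈' marks a value shown rounded to 6 d.p. or computed from one; I and e_prev carry over from the previous line; the table rounds u and y to 3 d.p., halves away from zero)
n=0: y=0, sp=1, e=sp−y=1; I=1, D=e−e_prev=1; u=1/2·1+1/4·1+0·1=0.75; next y=4/5·0+3/4·0.75=0.5625
n=1: y=0.5625, sp=1, e=sp−y=0.4375; I=1.4375, D=e−e_prev=-0.5625; u=1/2·0.4375+1/4·1.4375+0·(-0.5625)=0.578125; next y=4/5·0.5625+3/4·0.578125≈0.883594
n=2: y≈0.883594, sp=1, e=sp−y≈0.116406; I≈1.553906, D=e−e_prev≈-0.321094; u=1/2·0.116406+1/4·1.553906+0·(-0.321094)≈0.446680; next y=4/5·0.883594+3/4·0.446680≈1.041885
n=3: y≈1.041885, sp=1, e=sp−y≈-0.041885; I≈1.512021, D=e−e_prev≈-0.158291; u=1/2·(-0.041885)+1/4·1.512021+0·(-0.158291)≈0.357063; next y=4/5·1.041885+3/4·0.357063≈1.101305
n=4: y≈1.101305, sp=1, e=sp−y≈-0.101305; I≈1.410716, D=e−e_prev≈-0.059420; u=1/2·(-0.101305)+1/4·1.410716+0·(-0.059420)≈0.302027; next y=4/5·1.101305+3/4·0.302027≈1.107564
n=5: y≈1.107564, sp=1, e=sp−y≈-0.107564; I≈1.303152, D=e−e_prev≈-0.006259; u=1/2·(-0.107564)+1/4·1.303152+0·(-0.006259)≈0.272006; next y=4/5·1.107564+3/4·0.272006≈1.090056
n=6: y≈1.090056, sp=1, e=sp−y≈-0.090056; I≈1.213097, D=e−e_prev≈0.017508; u=1/2·(-0.090056)+1/4·1.213097+0·0.017508≈0.258246; next y=4/5·1.090056+3/4·0.258246≈1.065729
n=7: y≈1.065729, sp=1, e=sp−y≈-0.065729; I≈1.147367, D=e−e_prev≈0.024326; u=1/2·(-0.065729)+1/4·1.147367+0·0.024326≈0.253977; next y=4/5·1.065729+3/4·0.253977≈1.043066
n=8: y≈1.043066, sp=1, e=sp−y≈-0.043066; I≈1.104301, D=e−e_prev≈0.022663; u=1/2·(-0.043066)+1/4·1.104301+0·0.022663≈0.254542; next y=4/5·1.043066+3/4·0.254542≈1.025360
n=9: y≈1.025360, sp=1, e=sp−y≈-0.025360; I≈1.078941, D=e−e_prev≈0.017707; u=1/2·(-0.025360)+1/4·1.078941+0·0.017707≈0.257056; next y=4/5·1.025360+3/4·0.257056≈1.013079
n=10: y≈1.013079, sp=1, e=sp−y≈-0.013079; I≈1.065862, D=e−e_prev≈0.012280; u=1/2·(-0.013079)+1/4·1.065862+0·0.012280≈0.259926; next y=4/5·1.013079+3/4·0.259926≈1.005408
n=11: y≈1.005408, sp=1, e=sp−y≈-0.005408; I≈1.060454, D=e−e_prev≈0.007671; u=1/2·(-0.005408)+1/4·1.060454+0·0.007671≈0.262410; next y=4/5·1.005408+3/4·0.262410≈1.001133

0 1 0.750 0.000
1 1 0.578 0.563
2 1 0.447 0.884
3 1 0.357 1.042
4 1 0.302 1.101
5 1 0.272 1.108
6 1 0.258 1.090
7 1 0.254 1.066
8 1 0.255 1.043
9 1 0.257 1.025
10 1 0.260 1.013
11 1 0.262 1.005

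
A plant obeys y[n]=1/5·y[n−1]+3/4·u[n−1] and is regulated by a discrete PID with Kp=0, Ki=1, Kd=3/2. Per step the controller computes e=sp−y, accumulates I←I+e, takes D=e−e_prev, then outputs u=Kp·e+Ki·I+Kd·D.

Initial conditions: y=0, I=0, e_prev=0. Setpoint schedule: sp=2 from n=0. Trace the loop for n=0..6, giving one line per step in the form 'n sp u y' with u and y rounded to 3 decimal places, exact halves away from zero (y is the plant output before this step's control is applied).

(exact arithmetic carried between steps; '≈' marks a value shown rounded to 6 d.p. or computed from one; I and e_prev carry over from the previous line; the table rounds u and y to 3 d.p., halves away from zero)
n=0: y=0, sp=2, e=sp−y=2; I=2, D=e−e_prev=2; u=0·2+1·2+3/2·2=5; next y=1/5·0+3/4·5=3.75
n=1: y=3.75, sp=2, e=sp−y=-1.75; I=0.25, D=e−e_prev=-3.75; u=0·(-1.75)+1·0.25+3/2·(-3.75)=-5.375; next y=1/5·3.75+3/4·(-5.375)=-3.28125
n=2: y=-3.28125, sp=2, e=sp−y=5.28125; I=5.53125, D=e−e_prev=7.03125; u=0·5.28125+1·5.53125+3/2·7.03125=16.078125; next y=1/5·(-3.28125)+3/4·16.078125≈11.402344
n=3: y≈11.402344, sp=2, e=sp−y≈-9.402344; I≈-3.871094, D=e−e_prev≈-14.683594; u=0·(-9.402344)+1·(-3.871094)+3/2·(-14.683594)≈-25.896484; next y=1/5·11.402344+3/4·(-25.896484)≈-17.141895
n=4: y≈-17.141895, sp=2, e=sp−y≈19.141895; I≈15.270801, D=e−e_prev≈28.544238; u=0·19.141895+1·15.270801+3/2·28.544238≈58.087158; next y=1/5·(-17.141895)+3/4·58.087158≈40.136990
n=5: y≈40.136990, sp=2, e=sp−y≈-38.136990; I≈-22.866189, D=e−e_prev≈-57.278884; u=0·(-38.136990)+1·(-22.866189)+3/2·(-57.278884)≈-108.784515; next y=1/5·40.136990+3/4·(-108.784515)≈-73.560989
n=6: y≈-73.560989, sp=2, e=sp−y≈75.560989; I≈52.694800, D=e−e_prev≈113.697978; u=0·75.560989+1·52.694800+3/2·113.697978≈223.241767; next y=1/5·(-73.560989)+3/4·223.241767≈152.719128

0 2 5.000 0.000
1 2 -5.375 3.750
2 2 16.078 -3.281
3 2 -25.896 11.402
4 2 58.087 -17.142
5 2 -108.785 40.137
6 2 223.242 -73.561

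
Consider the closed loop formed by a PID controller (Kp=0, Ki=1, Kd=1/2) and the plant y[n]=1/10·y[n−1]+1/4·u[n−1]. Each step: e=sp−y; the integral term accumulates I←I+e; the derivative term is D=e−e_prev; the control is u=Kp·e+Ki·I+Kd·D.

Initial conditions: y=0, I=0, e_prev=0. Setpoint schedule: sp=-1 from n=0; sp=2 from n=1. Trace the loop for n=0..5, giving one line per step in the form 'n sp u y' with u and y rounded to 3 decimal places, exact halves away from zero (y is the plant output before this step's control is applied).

(exact arithmetic carried between steps; '≈' marks a value shown rounded to 6 d.p. or computed from one; I and e_prev carry over from the previous line; the table rounds u and y to 3 d.p., halves away from zero)
n=0: y=0, sp=-1, e=sp−y=-1; I=-1, D=e−e_prev=-1; u=0·(-1)+1·(-1)+1/2·(-1)=-1.5; next y=1/10·0+1/4·(-1.5)=-0.375
n=1: y=-0.375, sp=2, e=sp−y=2.375; I=1.375, D=e−e_prev=3.375; u=0·2.375+1·1.375+1/2·3.375=3.0625; next y=1/10·(-0.375)+1/4·3.0625=0.728125
n=2: y=0.728125, sp=2, e=sp−y=1.271875; I=2.646875, D=e−e_prev=-1.103125; u=0·1.271875+1·2.646875+1/2·(-1.103125)≈2.095313; next y=1/10·0.728125+1/4·2.095313≈0.596641
n=3: y≈0.596641, sp=2, e=sp−y≈1.403359; I≈4.050234, D=e−e_prev≈0.131484; u=0·1.403359+1·4.050234+1/2·0.131484≈4.115977; next y=1/10·0.596641+1/4·4.115977≈1.088658
n=4: y≈1.088658, sp=2, e=sp−y≈0.911342; I≈4.961576, D=e−e_prev≈-0.492018; u=0·0.911342+1·4.961576+1/2·(-0.492018)≈4.715567; next y=1/10·1.088658+1/4·4.715567≈1.287758
n=5: y≈1.287758, sp=2, e=sp−y≈0.712242; I≈5.673819, D=e−e_prev≈-0.199099; u=0·0.712242+1·5.673819+1/2·(-0.199099)≈5.574269; next y=1/10·1.287758+1/4·5.574269≈1.522343

0 -1 -1.500 0.000
1 2 3.063 -0.375
2 2 2.095 0.728
3 2 4.116 0.597
4 2 4.716 1.089
5 2 5.574 1.288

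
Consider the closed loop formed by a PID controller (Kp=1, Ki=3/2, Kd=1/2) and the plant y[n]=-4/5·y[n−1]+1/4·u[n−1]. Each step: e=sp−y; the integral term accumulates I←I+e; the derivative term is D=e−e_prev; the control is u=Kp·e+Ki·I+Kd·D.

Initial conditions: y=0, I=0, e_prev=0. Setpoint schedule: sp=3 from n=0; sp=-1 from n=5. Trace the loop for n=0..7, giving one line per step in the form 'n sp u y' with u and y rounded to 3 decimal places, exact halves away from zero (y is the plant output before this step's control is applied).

0 3 9.000 0.000
1 3 5.250 2.250
2 3 15.713 -0.488
3 3 5.158 4.318
4 3 25.033 -2.165
5 -1 -12.927 7.990
6 -1 33.508 -9.624
7 -1 -39.463 16.076

(exact arithmetic carried between steps; '≈' marks a value shown rounded to 6 d.p. or computed from one; I and e_prev carry over from the previous line; the table rounds u and y to 3 d.p., halves away from zero)
n=0: y=0, sp=3, e=sp−y=3; I=3, D=e−e_prev=3; u=1·3+3/2·3+1/2·3=9; next y=-4/5·0+1/4·9=2.25
n=1: y=2.25, sp=3, e=sp−y=0.75; I=3.75, D=e−e_prev=-2.25; u=1·0.75+3/2·3.75+1/2·(-2.25)=5.25; next y=-4/5·2.25+1/4·5.25=-0.4875
n=2: y=-0.4875, sp=3, e=sp−y=3.4875; I=7.2375, D=e−e_prev=2.7375; u=1·3.4875+3/2·7.2375+1/2·2.7375=15.7125; next y=-4/5·(-0.4875)+1/4·15.7125=4.318125
n=3: y=4.318125, sp=3, e=sp−y=-1.318125; I=5.919375, D=e−e_prev=-4.805625; u=1·(-1.318125)+3/2·5.919375+1/2·(-4.805625)=5.158125; next y=-4/5·4.318125+1/4·5.158125≈-2.164969
n=4: y≈-2.164969, sp=3, e=sp−y≈5.164969; I≈11.084344, D=e−e_prev≈6.483094; u=1·5.164969+3/2·11.084344+1/2·6.483094≈25.033031; next y=-4/5·(-2.164969)+1/4·25.033031≈7.990233
n=5: y≈7.990233, sp=-1, e=sp−y≈-8.990233; I≈2.094111, D=e−e_prev≈-14.155202; u=1·(-8.990233)+3/2·2.094111+1/2·(-14.155202)≈-12.926667; next y=-4/5·7.990233+1/4·(-12.926667)≈-9.623853
n=6: y≈-9.623853, sp=-1, e=sp−y≈8.623853; I≈10.717964, D=e−e_prev≈17.614086; u=1·8.623853+3/2·10.717964+1/2·17.614086≈33.507842; next y=-4/5·(-9.623853)+1/4·33.507842≈16.076043
n=7: y≈16.076043, sp=-1, e=sp−y≈-17.076043; I≈-6.358079, D=e−e_prev≈-25.699896; u=1·(-17.076043)+3/2·(-6.358079)+1/2·(-25.699896)≈-39.463109; next y=-4/5·16.076043+1/4·(-39.463109)≈-22.726612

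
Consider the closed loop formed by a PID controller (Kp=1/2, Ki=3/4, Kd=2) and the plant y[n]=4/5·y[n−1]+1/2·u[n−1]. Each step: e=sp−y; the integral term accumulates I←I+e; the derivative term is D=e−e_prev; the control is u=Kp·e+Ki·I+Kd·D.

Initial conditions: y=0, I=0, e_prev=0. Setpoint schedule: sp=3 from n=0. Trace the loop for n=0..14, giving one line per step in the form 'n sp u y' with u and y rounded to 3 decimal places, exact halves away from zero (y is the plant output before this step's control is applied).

(exact arithmetic carried between steps; '≈' marks a value shown rounded to 6 d.p. or computed from one; I and e_prev carry over from the previous line; the table rounds u and y to 3 d.p., halves away from zero)
n=0: y=0, sp=3, e=sp−y=3; I=3, D=e−e_prev=3; u=1/2·3+3/4·3+2·3=9.75; next y=4/5·0+1/2·9.75=4.875
n=1: y=4.875, sp=3, e=sp−y=-1.875; I=1.125, D=e−e_prev=-4.875; u=1/2·(-1.875)+3/4·1.125+2·(-4.875)=-9.84375; next y=4/5·4.875+1/2·(-9.84375)=-1.021875
n=2: y=-1.021875, sp=3, e=sp−y=4.021875; I=5.146875, D=e−e_prev=5.896875; u=1/2·4.021875+3/4·5.146875+2·5.896875≈17.664844; next y=4/5·(-1.021875)+1/2·17.664844≈8.014922
n=3: y≈8.014922, sp=3, e=sp−y≈-5.014922; I≈0.131953, D=e−e_prev≈-9.036797; u=1/2·(-5.014922)+3/4·0.131953+2·(-9.036797)≈-20.482090; next y=4/5·8.014922+1/2·(-20.482090)≈-3.829107
n=4: y≈-3.829107, sp=3, e=sp−y≈6.829107; I≈6.961061, D=e−e_prev≈11.844029; u=1/2·6.829107+3/4·6.961061+2·11.844029≈32.323408; next y=4/5·(-3.829107)+1/2·32.323408≈13.098418
n=5: y≈13.098418, sp=3, e=sp−y≈-10.098418; I≈-3.137357, D=e−e_prev≈-16.927525; u=1/2·(-10.098418)+3/4·(-3.137357)+2·(-16.927525)≈-41.257278; next y=4/5·13.098418+1/2·(-41.257278)≈-10.149905
n=6: y≈-10.149905, sp=3, e=sp−y≈13.149905; I≈10.012547, D=e−e_prev≈23.248322; u=1/2·13.149905+3/4·10.012547+2·23.248322≈60.581007; next y=4/5·(-10.149905)+1/2·60.581007≈22.170580
n=7: y≈22.170580, sp=3, e=sp−y≈-19.170580; I≈-9.158033, D=e−e_prev≈-32.320485; u=1/2·(-19.170580)+3/4·(-9.158033)+2·(-32.320485)≈-81.094784; next y=4/5·22.170580+1/2·(-81.094784)≈-22.810928
n=8: y≈-22.810928, sp=3, e=sp−y≈25.810928; I≈16.652895, D=e−e_prev≈44.981508; u=1/2·25.810928+3/4·16.652895+2·44.981508≈115.358151; next y=4/5·(-22.810928)+1/2·115.358151≈39.430333
n=9: y≈39.430333, sp=3, e=sp−y≈-36.430333; I≈-19.777438, D=e−e_prev≈-62.241261; u=1/2·(-36.430333)+3/4·(-19.777438)+2·(-62.241261)≈-157.530768; next y=4/5·39.430333+1/2·(-157.530768)≈-47.221117
n=10: y≈-47.221117, sp=3, e=sp−y≈50.221117; I≈30.443679, D=e−e_prev≈86.651451; u=1/2·50.221117+3/4·30.443679+2·86.651451≈221.246219; next y=4/5·(-47.221117)+1/2·221.246219≈72.846216
n=11: y≈72.846216, sp=3, e=sp−y≈-69.846216; I≈-39.402537, D=e−e_prev≈-120.067333; u=1/2·(-69.846216)+3/4·(-39.402537)+2·(-120.067333)≈-304.609676; next y=4/5·72.846216+1/2·(-304.609676)≈-94.027866
n=12: y≈-94.027866, sp=3, e=sp−y≈97.027866; I≈57.625329, D=e−e_prev≈166.874081; u=1/2·97.027866+3/4·57.625329+2·166.874081≈425.481092; next y=4/5·(-94.027866)+1/2·425.481092≈137.518254
n=13: y≈137.518254, sp=3, e=sp−y≈-134.518254; I≈-76.892925, D=e−e_prev≈-231.546119; u=1/2·(-134.518254)+3/4·(-76.892925)+2·(-231.546119)≈-588.021058; next y=4/5·137.518254+1/2·(-588.021058)≈-183.995926
n=14: y≈-183.995926, sp=3, e=sp−y≈186.995926; I≈110.103002, D=e−e_prev≈321.514180; u=1/2·186.995926+3/4·110.103002+2·321.514180≈819.103574; next y=4/5·(-183.995926)+1/2·819.103574≈262.355046

0 3 9.750 0.000
1 3 -9.844 4.875
2 3 17.665 -1.022
3 3 -20.482 8.015
4 3 32.323 -3.829
5 3 -41.257 13.098
6 3 60.581 -10.150
7 3 -81.095 22.171
8 3 115.358 -22.811
9 3 -157.531 39.430
10 3 221.246 -47.221
11 3 -304.610 72.846
12 3 425.481 -94.028
13 3 -588.021 137.518
14 3 819.104 -183.996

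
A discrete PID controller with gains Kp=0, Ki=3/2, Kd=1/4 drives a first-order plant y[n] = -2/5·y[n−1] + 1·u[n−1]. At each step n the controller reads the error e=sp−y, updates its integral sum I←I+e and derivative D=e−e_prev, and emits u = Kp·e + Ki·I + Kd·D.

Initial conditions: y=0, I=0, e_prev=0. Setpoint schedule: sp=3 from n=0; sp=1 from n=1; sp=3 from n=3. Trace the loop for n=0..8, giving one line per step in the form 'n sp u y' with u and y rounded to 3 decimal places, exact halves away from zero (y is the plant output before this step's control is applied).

0 3 5.250 0.000
1 1 -3.688 5.250
2 1 11.066 -5.788
3 3 -11.557 13.381
4 3 30.171 -16.909
5 3 -41.764 36.935
6 3 84.372 -56.538
7 3 -135.859 106.987
8 3 248.913 -178.654

(exact arithmetic carried between steps; '≈' marks a value shown rounded to 6 d.p. or computed from one; I and e_prev carry over from the previous line; the table rounds u and y to 3 d.p., halves away from zero)
n=0: y=0, sp=3, e=sp−y=3; I=3, D=e−e_prev=3; u=0·3+3/2·3+1/4·3=5.25; next y=-2/5·0+1·5.25=5.25
n=1: y=5.25, sp=1, e=sp−y=-4.25; I=-1.25, D=e−e_prev=-7.25; u=0·(-4.25)+3/2·(-1.25)+1/4·(-7.25)=-3.6875; next y=-2/5·5.25+1·(-3.6875)=-5.7875
n=2: y=-5.7875, sp=1, e=sp−y=6.7875; I=5.5375, D=e−e_prev=11.0375; u=0·6.7875+3/2·5.5375+1/4·11.0375=11.065625; next y=-2/5·(-5.7875)+1·11.065625=13.380625
n=3: y=13.380625, sp=3, e=sp−y=-10.380625; I=-4.843125, D=e−e_prev=-17.168125; u=0·(-10.380625)+3/2·(-4.843125)+1/4·(-17.168125)≈-11.556719; next y=-2/5·13.380625+1·(-11.556719)≈-16.908969
n=4: y≈-16.908969, sp=3, e=sp−y≈19.908969; I≈15.065844, D=e−e_prev≈30.289594; u=0·19.908969+3/2·15.065844+1/4·30.289594≈30.171164; next y=-2/5·(-16.908969)+1·30.171164≈36.934752
n=5: y≈36.934752, sp=3, e=sp−y≈-33.934752; I≈-18.868908, D=e−e_prev≈-53.843720; u=0·(-33.934752)+3/2·(-18.868908)+1/4·(-53.843720)≈-41.764292; next y=-2/5·36.934752+1·(-41.764292)≈-56.538192
n=6: y≈-56.538192, sp=3, e=sp−y≈59.538192; I≈40.669285, D=e−e_prev≈93.472944; u=0·59.538192+3/2·40.669285+1/4·93.472944≈84.372163; next y=-2/5·(-56.538192)+1·84.372163≈106.987440
n=7: y≈106.987440, sp=3, e=sp−y≈-103.987440; I≈-63.318155, D=e−e_prev≈-163.525632; u=0·(-103.987440)+3/2·(-63.318155)+1/4·(-163.525632)≈-135.858641; next y=-2/5·106.987440+1·(-135.858641)≈-178.653617
n=8: y≈-178.653617, sp=3, e=sp−y≈181.653617; I≈118.335462, D=e−e_prev≈285.641057; u=0·181.653617+3/2·118.335462+1/4·285.641057≈248.913457; next y=-2/5·(-178.653617)+1·248.913457≈320.374903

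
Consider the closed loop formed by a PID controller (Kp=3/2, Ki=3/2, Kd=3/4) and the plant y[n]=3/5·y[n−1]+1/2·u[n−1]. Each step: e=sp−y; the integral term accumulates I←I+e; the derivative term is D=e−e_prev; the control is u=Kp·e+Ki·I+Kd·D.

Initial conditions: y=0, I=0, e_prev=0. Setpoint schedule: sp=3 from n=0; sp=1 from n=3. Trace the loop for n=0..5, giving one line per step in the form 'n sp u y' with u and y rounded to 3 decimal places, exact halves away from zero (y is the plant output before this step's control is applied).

0 3 11.250 0.000
1 3 -7.594 5.625
2 3 15.363 -0.422
3 1 -20.978 7.429
4 1 27.244 -6.032
5 1 -32.433 10.003

(exact arithmetic carried between steps; '≈' marks a value shown rounded to 6 d.p. or computed from one; I and e_prev carry over from the previous line; the table rounds u and y to 3 d.p., halves away from zero)
n=0: y=0, sp=3, e=sp−y=3; I=3, D=e−e_prev=3; u=3/2·3+3/2·3+3/4·3=11.25; next y=3/5·0+1/2·11.25=5.625
n=1: y=5.625, sp=3, e=sp−y=-2.625; I=0.375, D=e−e_prev=-5.625; u=3/2·(-2.625)+3/2·0.375+3/4·(-5.625)=-7.59375; next y=3/5·5.625+1/2·(-7.59375)=-0.421875
n=2: y=-0.421875, sp=3, e=sp−y=3.421875; I=3.796875, D=e−e_prev=6.046875; u=3/2·3.421875+3/2·3.796875+3/4·6.046875≈15.363281; next y=3/5·(-0.421875)+1/2·15.363281≈7.428516
n=3: y≈7.428516, sp=1, e=sp−y≈-6.428516; I≈-2.631641, D=e−e_prev≈-9.850391; u=3/2·(-6.428516)+3/2·(-2.631641)+3/4·(-9.850391)≈-20.978027; next y=3/5·7.428516+1/2·(-20.978027)≈-6.031904
n=4: y≈-6.031904, sp=1, e=sp−y≈7.031904; I≈4.400264, D=e−e_prev≈13.460420; u=3/2·7.031904+3/2·4.400264+3/4·13.460420≈27.243567; next y=3/5·(-6.031904)+1/2·27.243567≈10.002641
n=5: y≈10.002641, sp=1, e=sp−y≈-9.002641; I≈-4.602377, D=e−e_prev≈-16.034545; u=3/2·(-9.002641)+3/2·(-4.602377)+3/4·(-16.034545)≈-32.433436; next y=3/5·10.002641+1/2·(-32.433436)≈-10.215133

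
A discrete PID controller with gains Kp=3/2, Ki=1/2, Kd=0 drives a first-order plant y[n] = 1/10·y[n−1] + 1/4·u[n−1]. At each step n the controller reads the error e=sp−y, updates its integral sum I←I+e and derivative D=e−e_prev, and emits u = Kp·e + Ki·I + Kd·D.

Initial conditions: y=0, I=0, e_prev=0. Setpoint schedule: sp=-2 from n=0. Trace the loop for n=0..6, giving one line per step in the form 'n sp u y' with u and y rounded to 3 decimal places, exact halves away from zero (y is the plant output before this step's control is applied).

0 -2 -4.000 0.000
1 -2 -3.000 -1.000
2 -2 -3.800 -0.850
3 -2 -4.005 -1.035
4 -2 -4.348 -1.105
5 -2 -4.610 -1.197
6 -2 -4.862 -1.272

(exact arithmetic carried between steps; '≈' marks a value shown rounded to 6 d.p. or computed from one; I and e_prev carry over from the previous line; the table rounds u and y to 3 d.p., halves away from zero)
n=0: y=0, sp=-2, e=sp−y=-2; I=-2, D=e−e_prev=-2; u=3/2·(-2)+1/2·(-2)+0·(-2)=-4; next y=1/10·0+1/4·(-4)=-1
n=1: y=-1, sp=-2, e=sp−y=-1; I=-3, D=e−e_prev=1; u=3/2·(-1)+1/2·(-3)+0·1=-3; next y=1/10·(-1)+1/4·(-3)=-0.85
n=2: y=-0.85, sp=-2, e=sp−y=-1.15; I=-4.15, D=e−e_prev=-0.15; u=3/2·(-1.15)+1/2·(-4.15)+0·(-0.15)=-3.8; next y=1/10·(-0.85)+1/4·(-3.8)=-1.035
n=3: y=-1.035, sp=-2, e=sp−y=-0.965; I=-5.115, D=e−e_prev=0.185; u=3/2·(-0.965)+1/2·(-5.115)+0·0.185=-4.005; next y=1/10·(-1.035)+1/4·(-4.005)=-1.10475
n=4: y=-1.10475, sp=-2, e=sp−y=-0.89525; I=-6.01025, D=e−e_prev=0.06975; u=3/2·(-0.89525)+1/2·(-6.01025)+0·0.06975=-4.348; next y=1/10·(-1.10475)+1/4·(-4.348)=-1.197475
n=5: y=-1.197475, sp=-2, e=sp−y=-0.802525; I=-6.812775, D=e−e_prev=0.092725; u=3/2·(-0.802525)+1/2·(-6.812775)+0·0.092725=-4.610175; next y=1/10·(-1.197475)+1/4·(-4.610175)≈-1.272291
n=6: y≈-1.272291, sp=-2, e=sp−y≈-0.727709; I≈-7.540484, D=e−e_prev≈0.074816; u=3/2·(-0.727709)+1/2·(-7.540484)+0·0.074816≈-4.861805; next y=1/10·(-1.272291)+1/4·(-4.861805)≈-1.342680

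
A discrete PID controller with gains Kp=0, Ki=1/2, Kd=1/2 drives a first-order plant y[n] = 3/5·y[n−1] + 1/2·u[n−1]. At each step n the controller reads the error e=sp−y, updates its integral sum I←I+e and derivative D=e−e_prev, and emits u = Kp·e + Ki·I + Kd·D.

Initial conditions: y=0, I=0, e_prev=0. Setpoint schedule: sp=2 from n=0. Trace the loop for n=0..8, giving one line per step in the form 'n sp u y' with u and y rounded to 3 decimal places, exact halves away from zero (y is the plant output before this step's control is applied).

0 2 2.000 0.000
1 2 1.000 1.000
2 2 1.900 1.100
3 2 1.890 1.610
4 2 2.039 1.911
5 2 1.979 2.166
6 2 1.900 2.289
7 2 1.783 2.324
8 2 1.676 2.286

(exact arithmetic carried between steps; '≈' marks a value shown rounded to 6 d.p. or computed from one; I and e_prev carry over from the previous line; the table rounds u and y to 3 d.p., halves away from zero)
n=0: y=0, sp=2, e=sp−y=2; I=2, D=e−e_prev=2; u=0·2+1/2·2+1/2·2=2; next y=3/5·0+1/2·2=1
n=1: y=1, sp=2, e=sp−y=1; I=3, D=e−e_prev=-1; u=0·1+1/2·3+1/2·(-1)=1; next y=3/5·1+1/2·1=1.1
n=2: y=1.1, sp=2, e=sp−y=0.9; I=3.9, D=e−e_prev=-0.1; u=0·0.9+1/2·3.9+1/2·(-0.1)=1.9; next y=3/5·1.1+1/2·1.9=1.61
n=3: y=1.61, sp=2, e=sp−y=0.39; I=4.29, D=e−e_prev=-0.51; u=0·0.39+1/2·4.29+1/2·(-0.51)=1.89; next y=3/5·1.61+1/2·1.89=1.911
n=4: y=1.911, sp=2, e=sp−y=0.089; I=4.379, D=e−e_prev=-0.301; u=0·0.089+1/2·4.379+1/2·(-0.301)=2.039; next y=3/5·1.911+1/2·2.039=2.1661
n=5: y=2.1661, sp=2, e=sp−y=-0.1661; I=4.2129, D=e−e_prev=-0.2551; u=0·(-0.1661)+1/2·4.2129+1/2·(-0.2551)=1.9789; next y=3/5·2.1661+1/2·1.9789=2.28911
n=6: y=2.28911, sp=2, e=sp−y=-0.28911; I=3.92379, D=e−e_prev=-0.12301; u=0·(-0.28911)+1/2·3.92379+1/2·(-0.12301)=1.90039; next y=3/5·2.28911+1/2·1.90039=2.323661
n=7: y=2.323661, sp=2, e=sp−y=-0.323661; I=3.600129, D=e−e_prev=-0.034551; u=0·(-0.323661)+1/2·3.600129+1/2·(-0.034551)=1.782789; next y=3/5·2.323661+1/2·1.782789≈2.285591
n=8: y≈2.285591, sp=2, e=sp−y≈-0.285591; I≈3.314538, D=e−e_prev≈0.038070; u=0·(-0.285591)+1/2·3.314538+1/2·0.038070≈1.676304; next y=3/5·2.285591+1/2·1.676304≈2.209507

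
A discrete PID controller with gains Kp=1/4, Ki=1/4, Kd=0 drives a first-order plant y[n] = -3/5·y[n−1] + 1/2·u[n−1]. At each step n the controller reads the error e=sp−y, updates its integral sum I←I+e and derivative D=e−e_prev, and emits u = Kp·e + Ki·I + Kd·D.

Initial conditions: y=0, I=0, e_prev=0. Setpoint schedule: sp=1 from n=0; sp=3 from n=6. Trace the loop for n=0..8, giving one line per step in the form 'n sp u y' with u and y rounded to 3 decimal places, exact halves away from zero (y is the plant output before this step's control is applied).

0 1 0.500 0.000
1 1 0.625 0.250
2 1 0.856 0.163
3 1 0.982 0.331
4 1 1.168 0.292
5 1 1.287 0.409
6 3 2.440 0.398
7 3 2.799 0.981
8 3 3.389 0.811

(exact arithmetic carried between steps; '≈' marks a value shown rounded to 6 d.p. or computed from one; I and e_prev carry over from the previous line; the table rounds u and y to 3 d.p., halves away from zero)
n=0: y=0, sp=1, e=sp−y=1; I=1, D=e−e_prev=1; u=1/4·1+1/4·1+0·1=0.5; next y=-3/5·0+1/2·0.5=0.25
n=1: y=0.25, sp=1, e=sp−y=0.75; I=1.75, D=e−e_prev=-0.25; u=1/4·0.75+1/4·1.75+0·(-0.25)=0.625; next y=-3/5·0.25+1/2·0.625=0.1625
n=2: y=0.1625, sp=1, e=sp−y=0.8375; I=2.5875, D=e−e_prev=0.0875; u=1/4·0.8375+1/4·2.5875+0·0.0875=0.85625; next y=-3/5·0.1625+1/2·0.85625=0.330625
n=3: y=0.330625, sp=1, e=sp−y=0.669375; I=3.256875, D=e−e_prev=-0.168125; u=1/4·0.669375+1/4·3.256875+0·(-0.168125)≈0.981563; next y=-3/5·0.330625+1/2·0.981563≈0.292406
n=4: y≈0.292406, sp=1, e=sp−y≈0.707594; I≈3.964469, D=e−e_prev≈0.038219; u=1/4·0.707594+1/4·3.964469+0·0.038219≈1.168016; next y=-3/5·0.292406+1/2·1.168016≈0.408564
n=5: y≈0.408564, sp=1, e=sp−y≈0.591436; I≈4.555905, D=e−e_prev≈-0.116158; u=1/4·0.591436+1/4·4.555905+0·(-0.116158)≈1.286835; next y=-3/5·0.408564+1/2·1.286835≈0.398279
n=6: y≈0.398279, sp=3, e=sp−y≈2.601721; I≈7.157626, D=e−e_prev≈2.010285; u=1/4·2.601721+1/4·7.157626+0·2.010285≈2.439837; next y=-3/5·0.398279+1/2·2.439837≈0.980951
n=7: y≈0.980951, sp=3, e=sp−y≈2.019049; I≈9.176675, D=e−e_prev≈-0.582672; u=1/4·2.019049+1/4·9.176675+0·(-0.582672)≈2.798931; next y=-3/5·0.980951+1/2·2.798931≈0.810895
n=8: y≈0.810895, sp=3, e=sp−y≈2.189105; I≈11.365780, D=e−e_prev≈0.170056; u=1/4·2.189105+1/4·11.365780+0·0.170056≈3.388721; next y=-3/5·0.810895+1/2·3.388721≈1.207824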